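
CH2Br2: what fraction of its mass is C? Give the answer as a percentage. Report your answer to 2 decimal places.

6.91%

Molar mass = 1(12.01) + 2(1.008) + 2(79.90) = 173.826 g/mol
Mass of C per mole = 1 × 12.01 = 12.010 g
% C = 12.010 / 173.826 × 100 = 6.91%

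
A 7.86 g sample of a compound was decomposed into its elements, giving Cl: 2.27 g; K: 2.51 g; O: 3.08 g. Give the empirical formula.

n(Cl) = 2.27/35.45 = 0.06403, n(K) = 2.51/39.10 = 0.06419, n(O) = 3.08/16.00 = 0.1925
Divide by the smallest (0.06403 mol Cl): Cl 1.000, K 1.003, O 3.006
→ ClKO3

ClKO3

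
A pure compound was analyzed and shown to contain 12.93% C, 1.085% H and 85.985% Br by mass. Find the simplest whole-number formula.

Assume 100 g: 12.93 g C, 1.085 g H, 85.985 g Br.
Moles — C: 12.93 / 12.01 = 1.077 mol; H: 1.085 / 1.008 = 1.076 mol; Br: 85.985 / 79.90 = 1.076 mol
Smallest is Br at 1.076 mol; normalising gives C 1.000, H 1.000, Br 1.000
Ratio ≈ 1:1:1, so the empirical formula is CHBr

CHBr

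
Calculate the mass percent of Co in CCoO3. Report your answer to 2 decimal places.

Molar mass = 1(12.01) + 1(58.93) + 3(16.00) = 118.940 g/mol
Mass of Co per mole = 1 × 58.93 = 58.930 g
% Co = 58.930 / 118.940 × 100 = 49.55%

49.55%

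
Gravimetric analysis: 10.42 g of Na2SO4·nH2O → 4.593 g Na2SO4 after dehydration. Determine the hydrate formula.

Mass of water lost = 10.42 − 4.593 = 5.827 g → 5.827 / 18.02 = 0.3234 mol H2O
Molar mass of Na2SO4 = 142.05 g/mol → mol Na2SO4 = 4.593 / 142.05 = 0.03233
n = 0.3234 / 0.03233 = 10.00 ≈ 10 → Na2SO4·10H2O

Na2SO4·10H2O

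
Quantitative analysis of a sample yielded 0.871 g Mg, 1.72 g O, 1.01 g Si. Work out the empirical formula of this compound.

MgO3Si

Mg: 0.871 g ÷ 24.31 g/mol = 0.03583 mol
O: 1.72 g ÷ 16.00 g/mol = 0.1075 mol
Si: 1.01 g ÷ 28.09 g/mol = 0.03596 mol
Divide by the smallest (0.03583 mol Mg): Mg 1.000, O 3.000, Si 1.004
Ratio ≈ 1:3:1, so the empirical formula is MgO3Si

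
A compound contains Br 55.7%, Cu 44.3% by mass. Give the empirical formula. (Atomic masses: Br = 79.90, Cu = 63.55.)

Assume 100 g: 55.7 g Br, 44.3 g Cu.
n(Br) = 55.7/79.90 = 0.6971, n(Cu) = 44.3/63.55 = 0.6971
Divide by the smallest (0.6971 mol Cu): Br 1.000, Cu 1.000
Ratio ≈ 1:1, so the empirical formula is BrCu

BrCu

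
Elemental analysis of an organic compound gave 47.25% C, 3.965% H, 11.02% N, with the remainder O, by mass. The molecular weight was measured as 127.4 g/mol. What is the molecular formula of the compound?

C5H5NO3

Assume 100 g: 47.25 g C, 3.965 g H, 11.02 g N, 37.765 g O.
Moles — C: 47.25 / 12.01 = 3.934 mol; H: 3.965 / 1.008 = 3.934 mol; N: 11.02 / 14.01 = 0.7866 mol; O: 37.765 / 16.00 = 2.36 mol
Divide by the smallest (0.7866 mol N): C 5.002, H 5.001, N 1.000, O 3.001
≈ 5:5:1:3 → C5H5NO3
Empirical-formula mass = 127.10 g/mol
n = 127.4 / 127.10 = 1.00 ≈ 1
Molecular formula = empirical formula = C5H5NO3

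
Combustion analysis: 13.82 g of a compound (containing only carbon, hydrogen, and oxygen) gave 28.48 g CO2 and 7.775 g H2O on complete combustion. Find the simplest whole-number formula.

mol C = 28.48 / 44.01 = 0.6471; mass C = 0.6471 × 12.01 = 7.772 g
mol H = 2 × (7.775 / 18.02) = 0.8629; mass H = 0.8629 × 1.008 = 0.8698 g
mass O = 13.82 − (8.642) = 5.178 g → mol O = 0.3236
Ratios (÷ 0.3236): C 2.000, H 2.666, O 1.000
Scaling by 3: C 6.00, H 8.00, O 3.00 → C6H8O3

C6H8O3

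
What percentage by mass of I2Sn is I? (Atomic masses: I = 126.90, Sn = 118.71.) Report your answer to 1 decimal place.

68.1%

Molar mass = 2(126.90) + 1(118.71) = 372.510 g/mol
Mass of I per mole = 2 × 126.90 = 253.800 g
% I = 253.800 / 372.510 × 100 = 68.1%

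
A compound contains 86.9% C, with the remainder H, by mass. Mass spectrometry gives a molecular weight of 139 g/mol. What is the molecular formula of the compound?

Assume 100 g: 86.9 g C, 13.1 g H.
Moles — C: 86.9 / 12.01 = 7.236 mol; H: 13.1 / 1.008 = 13 mol
Divide by the smallest (7.236 mol C): C 1.000, H 1.796
Multiply by 5: C 5.00, H 8.98 → C5H9
Empirical-formula mass = 69.12 g/mol
n = 139 / 69.12 = 2.01 ≈ 2
Molecular formula = (C5H9)×2 = C10H18

C10H18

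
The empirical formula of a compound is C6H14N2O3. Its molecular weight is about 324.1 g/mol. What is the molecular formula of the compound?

C12H28N4O6

Empirical-formula mass = 162.19 g/mol
n = 324.1 / 162.19 = 2.00 ≈ 2
Molecular formula = (C6H14N2O3)2 = C12H28N4O6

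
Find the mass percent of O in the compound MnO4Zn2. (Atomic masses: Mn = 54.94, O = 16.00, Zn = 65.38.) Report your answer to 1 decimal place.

25.6%

Molar mass = 1(54.94) + 4(16.00) + 2(65.38) = 249.700 g/mol
Mass of O per mole = 4 × 16.00 = 64.000 g
% O = 64.000 / 249.700 × 100 = 25.6%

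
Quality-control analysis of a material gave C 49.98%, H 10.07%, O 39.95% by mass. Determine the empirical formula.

C5H12O3

Assume 100 g: 49.98 g C, 10.07 g H, 39.95 g O.
n(C) = 49.98/12.01 = 4.162, n(H) = 10.07/1.008 = 9.99, n(O) = 39.95/16.00 = 2.497
Ratios (÷ 2.497): C 1.667, H 4.001, O 1.000
Multiply by 3: C 5.00, H 12.00, O 3.00 → C5H12O3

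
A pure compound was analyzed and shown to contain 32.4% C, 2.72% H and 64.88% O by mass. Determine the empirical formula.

Assume 100 g: 32.4 g C, 2.72 g H, 64.88 g O.
n(C) = 32.4/12.01 = 2.698, n(H) = 2.72/1.008 = 2.698, n(O) = 64.88/16.00 = 4.055
Smallest is C at 2.698 mol; normalising gives C 1.000, H 1.000, O 1.503
×2: C 2.00, H 2.00, O 3.01 → C2H2O3

C2H2O3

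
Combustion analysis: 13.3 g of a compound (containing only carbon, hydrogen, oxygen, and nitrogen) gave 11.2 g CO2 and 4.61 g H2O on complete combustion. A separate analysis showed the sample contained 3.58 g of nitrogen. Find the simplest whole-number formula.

mol C = 11.2 / 44.01 = 0.2545; mass C = 0.2545 × 12.01 = 3.056 g
mol H = 2 × (4.61 / 18.02) = 0.5117; mass H = 0.5117 × 1.008 = 0.5157 g
mol N = 3.58 / 14.01 = 0.2555
mass O = 13.3 − (7.152) = 6.148 g → mol O = 0.3842
Ratios (÷ 0.2545): C 1.000, H 2.011, N 1.004, O 1.510
Scaling by 2: C 2.00, H 4.02, N 2.01, O 3.02 → C2H4N2O3

C2H4N2O3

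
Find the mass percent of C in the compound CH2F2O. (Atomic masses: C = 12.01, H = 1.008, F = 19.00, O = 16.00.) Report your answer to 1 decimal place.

17.7%

Molar mass = 1(12.01) + 2(1.008) + 2(19.00) + 1(16.00) = 68.026 g/mol
Mass of C per mole = 1 × 12.01 = 12.010 g
% C = 12.010 / 68.026 × 100 = 17.7%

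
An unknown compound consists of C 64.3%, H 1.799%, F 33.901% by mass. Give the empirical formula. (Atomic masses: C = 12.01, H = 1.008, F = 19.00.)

Assume 100 g: 64.3 g C, 1.799 g H, 33.901 g F.
Moles — C: 64.3 / 12.01 = 5.354 mol; H: 1.799 / 1.008 = 1.785 mol; F: 33.901 / 19.00 = 1.784 mol
Ratios (÷ 1.784): C 3.001, H 1.000, F 1.000
Ratio ≈ 3:1:1, so the empirical formula is C3HF

C3HF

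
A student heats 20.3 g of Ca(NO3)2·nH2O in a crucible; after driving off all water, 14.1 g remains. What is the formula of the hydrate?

Ca(NO3)2·4H2O

Mass of water lost = 20.3 − 14.1 = 6.2 g → 6.2 / 18.02 = 0.3441 mol H2O
Molar mass of Ca(NO3)2 = 164.10 g/mol → mol Ca(NO3)2 = 14.1 / 164.10 = 0.08592
n = 0.3441 / 0.08592 = 4.00 ≈ 4 → Ca(NO3)2·4H2O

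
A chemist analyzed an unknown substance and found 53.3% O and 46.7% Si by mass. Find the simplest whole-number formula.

Assume 100 g: 53.3 g O, 46.7 g Si.
n(O) = 53.3/16.00 = 3.331, n(Si) = 46.7/28.09 = 1.663
Smallest is Si at 1.663 mol; normalising gives O 2.004, Si 1.000
Ratio ≈ 2:1, so the empirical formula is O2Si

O2Si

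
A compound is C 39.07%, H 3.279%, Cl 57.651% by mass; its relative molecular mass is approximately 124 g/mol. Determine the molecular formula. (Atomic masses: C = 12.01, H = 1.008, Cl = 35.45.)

Assume 100 g: 39.07 g C, 3.279 g H, 57.651 g Cl.
C: 39.07 g ÷ 12.01 g/mol = 3.253 mol
H: 3.279 g ÷ 1.008 g/mol = 3.253 mol
Cl: 57.651 g ÷ 35.45 g/mol = 1.626 mol
Divide by the smallest (1.626 mol Cl): C 2.000, H 2.000, Cl 1.000
→ C2H2Cl
Empirical-formula mass = 61.49 g/mol
n = 124 / 61.49 = 2.02 ≈ 2
Molecular formula = (C2H2Cl)×2 = C4H4Cl2

C4H4Cl2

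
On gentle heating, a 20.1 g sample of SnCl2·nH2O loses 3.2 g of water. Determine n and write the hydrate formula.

SnCl2·2H2O

Mass of anhydrous SnCl2 = 20.1 − 3.2 = 16.9 g
mol H2O = 3.2 / 18.02 = 0.1776
Molar mass of SnCl2 = 189.61 g/mol → mol SnCl2 = 16.9 / 189.61 = 0.08913
n = 0.1776 / 0.08913 = 1.99 ≈ 2 → SnCl2·2H2O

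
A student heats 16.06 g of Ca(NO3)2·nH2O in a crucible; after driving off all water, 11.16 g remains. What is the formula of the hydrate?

Mass of water lost = 16.06 − 11.16 = 4.9 g → 4.9 / 18.02 = 0.2719 mol H2O
Molar mass of Ca(NO3)2 = 164.10 g/mol → mol Ca(NO3)2 = 11.16 / 164.10 = 0.06801
n = 0.2719 / 0.06801 = 4.00 ≈ 4 → Ca(NO3)2·4H2O

Ca(NO3)2·4H2O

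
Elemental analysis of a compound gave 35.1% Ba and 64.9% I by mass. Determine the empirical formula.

Assume 100 g: 35.1 g Ba, 64.9 g I.
Moles — Ba: 35.1 / 137.33 = 0.2556 mol; I: 64.9 / 126.90 = 0.5114 mol
Ratios (÷ 0.2556): Ba 1.000, I 2.001
Ratio ≈ 1:2, so the empirical formula is BaI2

BaI2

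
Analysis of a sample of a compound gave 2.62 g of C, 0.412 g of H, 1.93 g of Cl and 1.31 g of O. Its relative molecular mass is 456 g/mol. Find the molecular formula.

C16H30Cl4O6

Moles — C: 2.62 / 12.01 = 0.2182 mol; H: 0.412 / 1.008 = 0.4087 mol; Cl: 1.93 / 35.45 = 0.05444 mol; O: 1.31 / 16.00 = 0.08188 mol
Ratios (÷ 0.05444): C 4.007, H 7.508, Cl 1.000, O 1.504
Scaling by 2: C 8.01, H 15.02, Cl 2.00, O 3.01 → C8H15Cl2O3
Empirical-formula mass = 230.10 g/mol
n = 456 / 230.10 = 1.98 ≈ 2
Molecular formula = (C8H15Cl2O3)×2 = C16H30Cl4O6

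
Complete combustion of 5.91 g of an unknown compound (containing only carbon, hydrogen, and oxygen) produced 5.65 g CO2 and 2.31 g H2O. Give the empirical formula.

CH2O2

mol C = 5.65 / 44.01 = 0.1284; mass C = 0.1284 × 12.01 = 1.542 g
mol H = 2 × (2.31 / 18.02) = 0.2564; mass H = 0.2564 × 1.008 = 0.2584 g
mass O = 5.91 − (1.800) = 4.110 g → mol O = 0.2569
Smallest is C at 0.1284 mol; normalising gives C 1.000, H 1.997, O 2.001
≈ 1:2:2 → CH2O2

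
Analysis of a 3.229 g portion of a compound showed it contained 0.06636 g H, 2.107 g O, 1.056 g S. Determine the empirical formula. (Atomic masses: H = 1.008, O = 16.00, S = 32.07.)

H: 0.06636 g ÷ 1.008 g/mol = 0.06583 mol
O: 2.107 g ÷ 16.00 g/mol = 0.1317 mol
S: 1.056 g ÷ 32.07 g/mol = 0.03293 mol
Smallest is S at 0.03293 mol; normalising gives H 1.999, O 3.999, S 1.000
Ratio ≈ 2:4:1, so the empirical formula is H2O4S

H2O4S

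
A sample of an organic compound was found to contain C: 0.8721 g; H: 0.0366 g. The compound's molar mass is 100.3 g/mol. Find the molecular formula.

C8H4

n(C) = 0.8721/12.01 = 0.07261, n(H) = 0.0366/1.008 = 0.03631
Ratios (÷ 0.03631): C 2.000, H 1.000
≈ 2:1 → C2H
Empirical-formula mass = 25.03 g/mol
n = 100.3 / 25.03 = 4.01 ≈ 4
Molecular formula = (C2H)×4 = C8H4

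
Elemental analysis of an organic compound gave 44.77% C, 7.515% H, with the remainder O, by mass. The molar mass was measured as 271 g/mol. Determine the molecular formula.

C10H20O8

Assume 100 g: 44.77 g C, 7.515 g H, 47.715 g O.
C: 44.77 g ÷ 12.01 g/mol = 3.728 mol
H: 7.515 g ÷ 1.008 g/mol = 7.455 mol
O: 47.715 g ÷ 16.00 g/mol = 2.982 mol
Smallest is O at 2.982 mol; normalising gives C 1.250, H 2.500, O 1.000
×4: C 5.00, H 10.00, O 4.00 → C5H10O4
Empirical-formula mass = 134.13 g/mol
n = 271 / 134.13 = 2.02 ≈ 2
Molecular formula = (C5H10O4)×2 = C10H20O8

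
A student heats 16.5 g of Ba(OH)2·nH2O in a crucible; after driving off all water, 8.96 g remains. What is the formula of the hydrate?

Ba(OH)2·8H2O

Mass of water lost = 16.5 − 8.96 = 7.54 g → 7.54 / 18.02 = 0.4184 mol H2O
Molar mass of Ba(OH)2 = 171.35 g/mol → mol Ba(OH)2 = 8.96 / 171.35 = 0.05229
n = 0.4184 / 0.05229 = 8.00 ≈ 8 → Ba(OH)2·8H2O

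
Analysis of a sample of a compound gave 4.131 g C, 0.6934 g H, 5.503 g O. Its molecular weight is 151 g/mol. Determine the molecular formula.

C: 4.131 g ÷ 12.01 g/mol = 0.344 mol
H: 0.6934 g ÷ 1.008 g/mol = 0.6879 mol
O: 5.503 g ÷ 16.00 g/mol = 0.3439 mol
Smallest is O at 0.3439 mol; normalising gives C 1.000, H 2.000, O 1.000
→ CH2O
Empirical-formula mass = 30.03 g/mol
n = 151 / 30.03 = 5.03 ≈ 5
Molecular formula = (CH2O)×5 = C5H10O5

C5H10O5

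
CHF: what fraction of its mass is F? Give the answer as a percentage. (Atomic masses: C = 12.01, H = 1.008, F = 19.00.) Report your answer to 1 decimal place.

Molar mass = 1(12.01) + 1(1.008) + 1(19.00) = 32.018 g/mol
Mass of F per mole = 1 × 19.00 = 19.000 g
% F = 19.000 / 32.018 × 100 = 59.3%

59.3%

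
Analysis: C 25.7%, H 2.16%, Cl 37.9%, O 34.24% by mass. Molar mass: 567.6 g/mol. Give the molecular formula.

Assume 100 g: 25.7 g C, 2.16 g H, 37.9 g Cl, 34.24 g O.
n(C) = 25.7/12.01 = 2.14, n(H) = 2.16/1.008 = 2.143, n(Cl) = 37.9/35.45 = 1.069, n(O) = 34.24/16.00 = 2.14
Divide by the smallest (1.069 mol Cl): C 2.002, H 2.004, Cl 1.000, O 2.002
→ C2H2ClO2
Empirical-formula mass = 93.49 g/mol
n = 567.6 / 93.49 = 6.07 ≈ 6
Molecular formula = (C2H2ClO2)×6 = C12H12Cl6O12

C12H12Cl6O12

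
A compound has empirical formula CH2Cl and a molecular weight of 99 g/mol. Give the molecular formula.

C2H4Cl2

Empirical-formula mass = 49.48 g/mol
n = 99 / 49.48 = 2.00 ≈ 2
Molecular formula = (CH2Cl)2 = C2H4Cl2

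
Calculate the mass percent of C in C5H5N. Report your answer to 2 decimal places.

75.92%

Molar mass = 5(12.01) + 5(1.008) + 1(14.01) = 79.100 g/mol
Mass of C per mole = 5 × 12.01 = 60.050 g
% C = 60.050 / 79.100 × 100 = 75.92%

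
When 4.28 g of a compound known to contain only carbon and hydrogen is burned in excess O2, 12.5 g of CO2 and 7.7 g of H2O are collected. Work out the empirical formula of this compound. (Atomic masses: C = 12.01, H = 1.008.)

mol C = 12.5 / 44.01 = 0.2840; mass C = 0.2840 × 12.01 = 3.411 g
mol H = 2 × (7.7 / 18.02) = 0.8546; mass H = 0.8546 × 1.008 = 0.8614 g
Smallest is C at 0.284 mol; normalising gives C 1.000, H 3.009
≈ 1:3 → CH3

CH3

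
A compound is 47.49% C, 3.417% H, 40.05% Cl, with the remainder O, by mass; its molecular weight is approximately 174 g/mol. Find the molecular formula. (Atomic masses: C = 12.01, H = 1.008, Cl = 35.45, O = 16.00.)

C7H6Cl2O

Assume 100 g: 47.49 g C, 3.417 g H, 40.05 g Cl, 9.043 g O.
n(C) = 47.49/12.01 = 3.954, n(H) = 3.417/1.008 = 3.39, n(Cl) = 40.05/35.45 = 1.13, n(O) = 9.043/16.00 = 0.5652
Divide by the smallest (0.5652 mol O): C 6.996, H 5.998, Cl 1.999, O 1.000
Ratio ≈ 7:6:2:1, so the empirical formula is C7H6Cl2O
Empirical-formula mass = 177.02 g/mol
n = 174 / 177.02 = 0.98 ≈ 1
Molecular formula = empirical formula = C7H6Cl2O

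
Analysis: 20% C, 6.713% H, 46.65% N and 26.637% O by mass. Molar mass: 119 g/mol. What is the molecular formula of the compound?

Assume 100 g: 20 g C, 6.713 g H, 46.65 g N, 26.637 g O.
n(C) = 20/12.01 = 1.665, n(H) = 6.713/1.008 = 6.66, n(N) = 46.65/14.01 = 3.33, n(O) = 26.637/16.00 = 1.665
Ratios (÷ 1.665): C 1.000, H 4.000, N 2.000, O 1.000
≈ 1:4:2:1 → CH4N2O
Empirical-formula mass = 60.06 g/mol
n = 119 / 60.06 = 1.98 ≈ 2
Molecular formula = (CH4N2O)×2 = C2H8N4O2

C2H8N4O2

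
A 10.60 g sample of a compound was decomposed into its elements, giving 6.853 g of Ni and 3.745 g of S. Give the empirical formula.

NiS

n(Ni) = 6.853/58.69 = 0.1168, n(S) = 3.745/32.07 = 0.1168
Divide by the smallest (0.1168 mol Ni): Ni 1.000, S 1.000
≈ 1:1 → NiS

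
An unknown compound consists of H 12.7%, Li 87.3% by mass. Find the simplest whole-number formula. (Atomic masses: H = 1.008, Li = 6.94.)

Assume 100 g: 12.7 g H, 87.3 g Li.
H: 12.7 g ÷ 1.008 g/mol = 12.6 mol
Li: 87.3 g ÷ 6.94 g/mol = 12.58 mol
Ratios (÷ 12.58): H 1.002, Li 1.000
→ HLi

HLi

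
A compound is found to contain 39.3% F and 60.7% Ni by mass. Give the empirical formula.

F2Ni

Assume 100 g: 39.3 g F, 60.7 g Ni.
Moles — F: 39.3 / 19.00 = 2.068 mol; Ni: 60.7 / 58.69 = 1.034 mol
Divide by the smallest (1.034 mol Ni): F 2.000, Ni 1.000
Ratio ≈ 2:1, so the empirical formula is F2Ni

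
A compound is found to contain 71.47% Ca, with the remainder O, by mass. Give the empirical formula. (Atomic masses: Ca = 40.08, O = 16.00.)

Assume 100 g: 71.47 g Ca, 28.53 g O.
Moles — Ca: 71.47 / 40.08 = 1.783 mol; O: 28.53 / 16.00 = 1.783 mol
Smallest is O at 1.783 mol; normalising gives Ca 1.000, O 1.000
Ratio ≈ 1:1, so the empirical formula is CaO

CaO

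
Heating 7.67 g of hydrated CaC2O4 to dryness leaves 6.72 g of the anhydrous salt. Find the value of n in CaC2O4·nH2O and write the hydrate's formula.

CaC2O4·H2O

Mass of water lost = 7.67 − 6.72 = 0.95 g → 0.95 / 18.02 = 0.05272 mol H2O
Molar mass of CaC2O4 = 128.10 g/mol → mol CaC2O4 = 6.72 / 128.10 = 0.05246
n = 0.05272 / 0.05246 = 1.00 ≈ 1 → CaC2O4·H2O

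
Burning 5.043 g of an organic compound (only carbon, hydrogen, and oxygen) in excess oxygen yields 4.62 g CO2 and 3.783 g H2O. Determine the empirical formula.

CH4O2

mol C = 4.62 / 44.01 = 0.1050; mass C = 0.1050 × 12.01 = 1.261 g
mol H = 2 × (3.783 / 18.02) = 0.4199; mass H = 0.4199 × 1.008 = 0.4232 g
mass O = 5.043 − (1.684) = 3.359 g → mol O = 0.2099
Smallest is C at 0.105 mol; normalising gives C 1.000, H 4.000, O 2.000
Ratio ≈ 1:4:2, so the empirical formula is CH4O2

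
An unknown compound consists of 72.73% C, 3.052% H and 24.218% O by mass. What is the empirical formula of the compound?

Assume 100 g: 72.73 g C, 3.052 g H, 24.218 g O.
n(C) = 72.73/12.01 = 6.056, n(H) = 3.052/1.008 = 3.028, n(O) = 24.218/16.00 = 1.514
Ratios (÷ 1.514): C 4.001, H 2.000, O 1.000
Ratio ≈ 4:2:1, so the empirical formula is C4H2O

C4H2O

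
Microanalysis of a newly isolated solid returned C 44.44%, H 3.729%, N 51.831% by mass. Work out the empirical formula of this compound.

Assume 100 g: 44.44 g C, 3.729 g H, 51.831 g N.
n(C) = 44.44/12.01 = 3.7, n(H) = 3.729/1.008 = 3.699, n(N) = 51.831/14.01 = 3.7
Smallest is H at 3.699 mol; normalising gives C 1.000, H 1.000, N 1.000
→ CHN

CHN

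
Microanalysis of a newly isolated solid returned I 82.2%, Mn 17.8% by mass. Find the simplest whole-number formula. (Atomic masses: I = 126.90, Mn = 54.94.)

Assume 100 g: 82.2 g I, 17.8 g Mn.
n(I) = 82.2/126.90 = 0.6478, n(Mn) = 17.8/54.94 = 0.324
Smallest is Mn at 0.324 mol; normalising gives I 1.999, Mn 1.000
Ratio ≈ 2:1, so the empirical formula is I2Mn

I2Mn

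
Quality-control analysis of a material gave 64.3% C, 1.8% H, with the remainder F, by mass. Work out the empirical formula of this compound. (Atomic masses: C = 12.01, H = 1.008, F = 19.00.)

Assume 100 g: 64.3 g C, 1.8 g H, 33.9 g F.
Moles — C: 64.3 / 12.01 = 5.354 mol; H: 1.8 / 1.008 = 1.786 mol; F: 33.9 / 19.00 = 1.784 mol
Divide by the smallest (1.784 mol F): C 3.001, H 1.001, F 1.000
Ratio ≈ 3:1:1, so the empirical formula is C3HF

C3HF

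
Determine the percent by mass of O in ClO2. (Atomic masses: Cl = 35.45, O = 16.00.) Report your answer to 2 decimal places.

Molar mass = 1(35.45) + 2(16.00) = 67.450 g/mol
Mass of O per mole = 2 × 16.00 = 32.000 g
% O = 32.000 / 67.450 × 100 = 47.44%

47.44%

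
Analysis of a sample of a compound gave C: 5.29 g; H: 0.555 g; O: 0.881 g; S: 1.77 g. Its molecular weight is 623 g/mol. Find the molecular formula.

n(C) = 5.29/12.01 = 0.4405, n(H) = 0.555/1.008 = 0.5506, n(O) = 0.881/16.00 = 0.05506, n(S) = 1.77/32.07 = 0.05519
Divide by the smallest (0.05506 mol O): C 7.999, H 9.999, O 1.000, S 1.002
≈ 8:10:1:1 → C8H10OS
Empirical-formula mass = 154.23 g/mol
n = 623 / 154.23 = 4.04 ≈ 4
Molecular formula = (C8H10OS)×4 = C32H40O4S4

C32H40O4S4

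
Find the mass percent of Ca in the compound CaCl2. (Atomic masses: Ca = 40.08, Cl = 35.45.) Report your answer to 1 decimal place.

Molar mass = 1(40.08) + 2(35.45) = 110.980 g/mol
Mass of Ca per mole = 1 × 40.08 = 40.080 g
% Ca = 40.080 / 110.980 × 100 = 36.1%

36.1%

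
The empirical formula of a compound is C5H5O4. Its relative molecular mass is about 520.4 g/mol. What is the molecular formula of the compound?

Empirical-formula mass = 129.09 g/mol
n = 520.4 / 129.09 = 4.03 ≈ 4
Molecular formula = (C5H5O4)4 = C20H20O16

C20H20O16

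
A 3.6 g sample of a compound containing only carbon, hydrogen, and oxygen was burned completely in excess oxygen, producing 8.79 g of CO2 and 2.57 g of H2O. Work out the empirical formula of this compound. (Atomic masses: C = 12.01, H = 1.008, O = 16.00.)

mol C = 8.79 / 44.01 = 0.1997; mass C = 0.1997 × 12.01 = 2.399 g
mol H = 2 × (2.57 / 18.02) = 0.2852; mass H = 0.2852 × 1.008 = 0.2875 g
mass O = 3.6 − (2.686) = 0.9138 g → mol O = 0.05711
Ratios (÷ 0.05711): C 3.497, H 4.995, O 1.000
×2: C 6.99, H 9.99, O 2.00 → C7H10O2

C7H10O2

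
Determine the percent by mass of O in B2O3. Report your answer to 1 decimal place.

68.9%

Molar mass = 2(10.81) + 3(16.00) = 69.620 g/mol
Mass of O per mole = 3 × 16.00 = 48.000 g
% O = 48.000 / 69.620 × 100 = 68.9%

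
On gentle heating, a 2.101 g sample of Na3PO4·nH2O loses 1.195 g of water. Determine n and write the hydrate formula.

Na3PO4·12H2O

Mass of anhydrous Na3PO4 = 2.101 − 1.195 = 0.906 g
mol H2O = 1.195 / 18.02 = 0.06632
Molar mass of Na3PO4 = 163.94 g/mol → mol Na3PO4 = 0.906 / 163.94 = 0.005526
n = 0.06632 / 0.005526 = 12.00 ≈ 12 → Na3PO4·12H2O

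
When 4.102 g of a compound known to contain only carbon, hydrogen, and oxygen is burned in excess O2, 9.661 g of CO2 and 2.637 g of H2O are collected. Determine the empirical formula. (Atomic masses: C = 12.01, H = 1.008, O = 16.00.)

C3H4O

mol C = 9.661 / 44.01 = 0.2195; mass C = 0.2195 × 12.01 = 2.636 g
mol H = 2 × (2.637 / 18.02) = 0.2927; mass H = 0.2927 × 1.008 = 0.2950 g
mass O = 4.102 − (2.931) = 1.171 g → mol O = 0.07316
Ratios (÷ 0.07316): C 3.001, H 4.000, O 1.000
≈ 3:4:1 → C3H4O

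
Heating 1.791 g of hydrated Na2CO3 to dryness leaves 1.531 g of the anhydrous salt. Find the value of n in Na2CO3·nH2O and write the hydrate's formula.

Mass of water lost = 1.791 − 1.531 = 0.26 g → 0.26 / 18.02 = 0.01443 mol H2O
Molar mass of Na2CO3 = 105.99 g/mol → mol Na2CO3 = 1.531 / 105.99 = 0.01444
n = 0.01443 / 0.01444 = 1.00 ≈ 1 → Na2CO3·H2O

Na2CO3·H2O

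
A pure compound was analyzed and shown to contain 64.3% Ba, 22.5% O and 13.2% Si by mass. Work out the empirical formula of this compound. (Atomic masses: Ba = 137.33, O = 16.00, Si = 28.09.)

Assume 100 g: 64.3 g Ba, 22.5 g O, 13.2 g Si.
Ba: 64.3 g ÷ 137.33 g/mol = 0.4682 mol
O: 22.5 g ÷ 16.00 g/mol = 1.406 mol
Si: 13.2 g ÷ 28.09 g/mol = 0.4699 mol
Divide by the smallest (0.4682 mol Ba): Ba 1.000, O 3.003, Si 1.004
→ BaO3Si

BaO3Si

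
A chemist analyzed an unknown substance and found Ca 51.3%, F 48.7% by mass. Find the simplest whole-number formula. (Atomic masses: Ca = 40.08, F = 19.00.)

Assume 100 g: 51.3 g Ca, 48.7 g F.
n(Ca) = 51.3/40.08 = 1.28, n(F) = 48.7/19.00 = 2.563
Divide by the smallest (1.28 mol Ca): Ca 1.000, F 2.003
≈ 1:2 → CaF2

CaF2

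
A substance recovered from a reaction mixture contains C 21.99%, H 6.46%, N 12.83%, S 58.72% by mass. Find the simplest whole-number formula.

Assume 100 g: 21.99 g C, 6.46 g H, 12.83 g N, 58.72 g S.
n(C) = 21.99/12.01 = 1.831, n(H) = 6.46/1.008 = 6.409, n(N) = 12.83/14.01 = 0.9158, n(S) = 58.72/32.07 = 1.831
Divide by the smallest (0.9158 mol N): C 1.999, H 6.998, N 1.000, S 1.999
Ratio ≈ 2:7:1:2, so the empirical formula is C2H7NS2

C2H7NS2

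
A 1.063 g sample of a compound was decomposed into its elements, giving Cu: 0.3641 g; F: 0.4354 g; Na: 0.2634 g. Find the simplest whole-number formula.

CuF4Na2

Moles — Cu: 0.3641 / 63.55 = 0.005729 mol; F: 0.4354 / 19.00 = 0.02292 mol; Na: 0.2634 / 22.99 = 0.01146 mol
Ratios (÷ 0.005729): Cu 1.000, F 4.000, Na 2.000
≈ 1:4:2 → CuF4Na2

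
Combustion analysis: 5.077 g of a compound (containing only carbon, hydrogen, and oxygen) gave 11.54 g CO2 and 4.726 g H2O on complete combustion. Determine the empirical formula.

C3H6O

mol C = 11.54 / 44.01 = 0.2622; mass C = 0.2622 × 12.01 = 3.149 g
mol H = 2 × (4.726 / 18.02) = 0.5245; mass H = 0.5245 × 1.008 = 0.5287 g
mass O = 5.077 − (3.678) = 1.399 g → mol O = 0.08744
Divide by the smallest (0.08744 mol O): C 2.999, H 5.998, O 1.000
≈ 3:6:1 → C3H6O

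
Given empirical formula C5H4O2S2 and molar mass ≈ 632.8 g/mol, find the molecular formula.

C20H16O8S8

Empirical-formula mass = 160.22 g/mol
n = 632.8 / 160.22 = 3.95 ≈ 4
Molecular formula = (C5H4O2S2)4 = C20H16O8S8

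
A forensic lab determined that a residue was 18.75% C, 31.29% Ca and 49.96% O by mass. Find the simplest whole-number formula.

Assume 100 g: 18.75 g C, 31.29 g Ca, 49.96 g O.
C: 18.75 g ÷ 12.01 g/mol = 1.561 mol
Ca: 31.29 g ÷ 40.08 g/mol = 0.7807 mol
O: 49.96 g ÷ 16.00 g/mol = 3.123 mol
Ratios (÷ 0.7807): C 2.000, Ca 1.000, O 4.000
Ratio ≈ 2:1:4, so the empirical formula is C2CaO4

C2CaO4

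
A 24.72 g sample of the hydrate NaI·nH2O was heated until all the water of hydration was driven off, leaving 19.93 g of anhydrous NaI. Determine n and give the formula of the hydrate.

NaI·2H2O

Mass of water lost = 24.72 − 19.93 = 4.79 g → 4.79 / 18.02 = 0.2658 mol H2O
Molar mass of NaI = 149.89 g/mol → mol NaI = 19.93 / 149.89 = 0.133
n = 0.2658 / 0.133 = 2.00 ≈ 2 → NaI·2H2O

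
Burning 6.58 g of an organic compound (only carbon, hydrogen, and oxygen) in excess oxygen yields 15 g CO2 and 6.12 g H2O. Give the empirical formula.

mol C = 15 / 44.01 = 0.3408; mass C = 0.3408 × 12.01 = 4.093 g
mol H = 2 × (6.12 / 18.02) = 0.6792; mass H = 0.6792 × 1.008 = 0.6847 g
mass O = 6.58 − (4.778) = 1.802 g → mol O = 0.1126
Ratios (÷ 0.1126): C 3.026, H 6.031, O 1.000
Ratio ≈ 3:6:1, so the empirical formula is C3H6O

C3H6O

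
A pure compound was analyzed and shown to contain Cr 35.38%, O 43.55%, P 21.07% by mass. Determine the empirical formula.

Assume 100 g: 35.38 g Cr, 43.55 g O, 21.07 g P.
Moles — Cr: 35.38 / 52.00 = 0.6804 mol; O: 43.55 / 16.00 = 2.722 mol; P: 21.07 / 30.97 = 0.6803 mol
Smallest is P at 0.6803 mol; normalising gives Cr 1.000, O 4.001, P 1.000
→ CrO4P

CrO4P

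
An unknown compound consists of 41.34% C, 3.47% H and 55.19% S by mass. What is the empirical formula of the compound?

C2H2S

Assume 100 g: 41.34 g C, 3.47 g H, 55.19 g S.
n(C) = 41.34/12.01 = 3.442, n(H) = 3.47/1.008 = 3.442, n(S) = 55.19/32.07 = 1.721
Ratios (÷ 1.721): C 2.000, H 2.000, S 1.000
≈ 2:2:1 → C2H2S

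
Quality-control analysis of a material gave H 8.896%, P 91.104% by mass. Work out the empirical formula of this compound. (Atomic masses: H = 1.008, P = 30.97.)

Assume 100 g: 8.896 g H, 91.104 g P.
n(H) = 8.896/1.008 = 8.825, n(P) = 91.104/30.97 = 2.942
Divide by the smallest (2.942 mol P): H 3.000, P 1.000
≈ 3:1 → H3P

H3P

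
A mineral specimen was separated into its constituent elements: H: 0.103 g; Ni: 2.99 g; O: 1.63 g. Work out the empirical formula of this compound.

H2NiO2

n(H) = 0.103/1.008 = 0.1022, n(Ni) = 2.99/58.69 = 0.05095, n(O) = 1.63/16.00 = 0.1019
Ratios (÷ 0.05095): H 2.006, Ni 1.000, O 2.000
Ratio ≈ 2:1:2, so the empirical formula is H2NiO2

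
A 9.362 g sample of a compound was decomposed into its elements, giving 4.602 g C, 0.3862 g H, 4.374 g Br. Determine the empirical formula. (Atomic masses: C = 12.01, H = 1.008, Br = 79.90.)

n(C) = 4.602/12.01 = 0.3832, n(H) = 0.3862/1.008 = 0.3831, n(Br) = 4.374/79.90 = 0.05474
Divide by the smallest (0.05474 mol Br): C 7.000, H 6.999, Br 1.000
Ratio ≈ 7:7:1, so the empirical formula is C7H7Br

C7H7Br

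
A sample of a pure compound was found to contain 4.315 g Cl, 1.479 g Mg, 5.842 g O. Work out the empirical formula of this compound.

Cl: 4.315 g ÷ 35.45 g/mol = 0.1217 mol
Mg: 1.479 g ÷ 24.31 g/mol = 0.06084 mol
O: 5.842 g ÷ 16.00 g/mol = 0.3651 mol
Ratios (÷ 0.06084): Cl 2.001, Mg 1.000, O 6.001
≈ 2:1:6 → Cl2MgO6

Cl2MgO6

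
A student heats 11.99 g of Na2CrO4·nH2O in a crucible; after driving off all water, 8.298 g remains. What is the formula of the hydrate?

Na2CrO4·4H2O

Mass of water lost = 11.99 − 8.298 = 3.692 g → 3.692 / 18.02 = 0.2049 mol H2O
Molar mass of Na2CrO4 = 161.98 g/mol → mol Na2CrO4 = 8.298 / 161.98 = 0.05123
n = 0.2049 / 0.05123 = 4.00 ≈ 4 → Na2CrO4·4H2O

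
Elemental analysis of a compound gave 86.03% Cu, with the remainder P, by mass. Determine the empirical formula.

Cu3P

Assume 100 g: 86.03 g Cu, 13.97 g P.
Moles — Cu: 86.03 / 63.55 = 1.354 mol; P: 13.97 / 30.97 = 0.4511 mol
Smallest is P at 0.4511 mol; normalising gives Cu 3.001, P 1.000
≈ 3:1 → Cu3P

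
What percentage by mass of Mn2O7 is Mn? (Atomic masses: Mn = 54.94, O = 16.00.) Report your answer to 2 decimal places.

49.52%

Molar mass = 2(54.94) + 7(16.00) = 221.880 g/mol
Mass of Mn per mole = 2 × 54.94 = 109.880 g
% Mn = 109.880 / 221.880 × 100 = 49.52%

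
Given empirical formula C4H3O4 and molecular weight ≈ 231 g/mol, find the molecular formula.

C8H6O8

Empirical-formula mass = 115.06 g/mol
n = 231 / 115.06 = 2.01 ≈ 2
Molecular formula = (C4H3O4)2 = C8H6O8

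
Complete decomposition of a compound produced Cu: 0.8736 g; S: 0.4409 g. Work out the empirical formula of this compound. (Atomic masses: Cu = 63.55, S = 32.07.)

Moles — Cu: 0.8736 / 63.55 = 0.01375 mol; S: 0.4409 / 32.07 = 0.01375 mol
Divide by the smallest (0.01375 mol Cu): Cu 1.000, S 1.000
≈ 1:1 → CuS

CuS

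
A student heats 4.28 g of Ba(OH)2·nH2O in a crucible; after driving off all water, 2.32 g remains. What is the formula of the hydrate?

Mass of water lost = 4.28 − 2.32 = 1.96 g → 1.96 / 18.02 = 0.1088 mol H2O
Molar mass of Ba(OH)2 = 171.35 g/mol → mol Ba(OH)2 = 2.32 / 171.35 = 0.01354
n = 0.1088 / 0.01354 = 8.03 ≈ 8 → Ba(OH)2·8H2O

Ba(OH)2·8H2O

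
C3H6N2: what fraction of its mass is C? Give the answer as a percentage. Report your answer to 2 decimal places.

Molar mass = 3(12.01) + 6(1.008) + 2(14.01) = 70.098 g/mol
Mass of C per mole = 3 × 12.01 = 36.030 g
% C = 36.030 / 70.098 × 100 = 51.40%

51.40%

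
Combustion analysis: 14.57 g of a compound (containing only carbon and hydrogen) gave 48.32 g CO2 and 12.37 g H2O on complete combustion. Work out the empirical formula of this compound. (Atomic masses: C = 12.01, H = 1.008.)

C4H5

mol C = 48.32 / 44.01 = 1.098; mass C = 1.098 × 12.01 = 13.19 g
mol H = 2 × (12.37 / 18.02) = 1.373; mass H = 1.373 × 1.008 = 1.384 g
Divide by the smallest (1.098 mol C): C 1.000, H 1.250
Scaling by 4: C 4.00, H 5.00 → C4H5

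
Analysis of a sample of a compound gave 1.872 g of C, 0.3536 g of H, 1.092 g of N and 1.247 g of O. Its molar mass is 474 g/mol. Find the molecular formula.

C16H36N8O8

C: 1.872 g ÷ 12.01 g/mol = 0.1559 mol
H: 0.3536 g ÷ 1.008 g/mol = 0.3508 mol
N: 1.092 g ÷ 14.01 g/mol = 0.07794 mol
O: 1.247 g ÷ 16.00 g/mol = 0.07794 mol
Ratios (÷ 0.07794): C 2.000, H 4.501, N 1.000, O 1.000
Scaling by 2: C 4.00, H 9.00, N 2.00, O 2.00 → C4H9N2O2
Empirical-formula mass = 117.13 g/mol
n = 474 / 117.13 = 4.05 ≈ 4
Molecular formula = (C4H9N2O2)×4 = C16H36N8O8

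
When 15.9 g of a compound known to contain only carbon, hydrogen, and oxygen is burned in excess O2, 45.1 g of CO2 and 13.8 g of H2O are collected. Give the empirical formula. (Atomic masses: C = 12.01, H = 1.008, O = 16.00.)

mol C = 45.1 / 44.01 = 1.025; mass C = 1.025 × 12.01 = 12.31 g
mol H = 2 × (13.8 / 18.02) = 1.532; mass H = 1.532 × 1.008 = 1.544 g
mass O = 15.9 − (13.85) = 2.049 g → mol O = 0.1280
Divide by the smallest (0.128 mol O): C 8.003, H 11.962, O 1.000
→ C8H12O

C8H12O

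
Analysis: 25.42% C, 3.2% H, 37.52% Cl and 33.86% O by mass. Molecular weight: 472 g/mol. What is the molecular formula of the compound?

C10H15Cl5O10

Assume 100 g: 25.42 g C, 3.2 g H, 37.52 g Cl, 33.86 g O.
n(C) = 25.42/12.01 = 2.117, n(H) = 3.2/1.008 = 3.175, n(Cl) = 37.52/35.45 = 1.058, n(O) = 33.86/16.00 = 2.116
Ratios (÷ 1.058): C 2.000, H 2.999, Cl 1.000, O 1.999
≈ 2:3:1:2 → C2H3ClO2
Empirical-formula mass = 94.49 g/mol
n = 472 / 94.49 = 5.00 ≈ 5
Molecular formula = (C2H3ClO2)×5 = C10H15Cl5O10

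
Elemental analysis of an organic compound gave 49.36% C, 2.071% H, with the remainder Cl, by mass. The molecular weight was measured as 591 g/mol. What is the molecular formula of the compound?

Assume 100 g: 49.36 g C, 2.071 g H, 48.569 g Cl.
C: 49.36 g ÷ 12.01 g/mol = 4.11 mol
H: 2.071 g ÷ 1.008 g/mol = 2.055 mol
Cl: 48.569 g ÷ 35.45 g/mol = 1.37 mol
Smallest is Cl at 1.37 mol; normalising gives C 3.000, H 1.500, Cl 1.000
Scaling by 2: C 6.00, H 3.00, Cl 2.00 → C6H3Cl2
Empirical-formula mass = 145.98 g/mol
n = 591 / 145.98 = 4.05 ≈ 4
Molecular formula = (C6H3Cl2)×4 = C24H12Cl8

C24H12Cl8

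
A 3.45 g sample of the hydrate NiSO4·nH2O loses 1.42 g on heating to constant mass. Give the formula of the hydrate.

Mass of anhydrous NiSO4 = 3.45 − 1.42 = 2.03 g
mol H2O = 1.42 / 18.02 = 0.0788
Molar mass of NiSO4 = 154.76 g/mol → mol NiSO4 = 2.03 / 154.76 = 0.01312
n = 0.0788 / 0.01312 = 6.01 ≈ 6 → NiSO4·6H2O

NiSO4·6H2O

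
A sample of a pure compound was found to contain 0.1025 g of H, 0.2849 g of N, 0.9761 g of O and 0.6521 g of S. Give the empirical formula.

H: 0.1025 g ÷ 1.008 g/mol = 0.1017 mol
N: 0.2849 g ÷ 14.01 g/mol = 0.02034 mol
O: 0.9761 g ÷ 16.00 g/mol = 0.06101 mol
S: 0.6521 g ÷ 32.07 g/mol = 0.02033 mol
Divide by the smallest (0.02033 mol S): H 5.001, N 1.000, O 3.000, S 1.000
Ratio ≈ 5:1:3:1, so the empirical formula is H5NO3S

H5NO3S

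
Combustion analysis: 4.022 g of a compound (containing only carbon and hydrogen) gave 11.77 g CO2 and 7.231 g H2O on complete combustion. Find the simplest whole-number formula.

mol C = 11.77 / 44.01 = 0.2674; mass C = 0.2674 × 12.01 = 3.212 g
mol H = 2 × (7.231 / 18.02) = 0.8026; mass H = 0.8026 × 1.008 = 0.8090 g
Smallest is C at 0.2674 mol; normalising gives C 1.000, H 3.001
Ratio ≈ 1:3, so the empirical formula is CH3

CH3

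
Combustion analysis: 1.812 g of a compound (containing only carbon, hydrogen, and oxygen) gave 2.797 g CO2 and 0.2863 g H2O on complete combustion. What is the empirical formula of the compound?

C2HO2

mol C = 2.797 / 44.01 = 0.06355; mass C = 0.06355 × 12.01 = 0.7633 g
mol H = 2 × (0.2863 / 18.02) = 0.03178; mass H = 0.03178 × 1.008 = 0.03203 g
mass O = 1.812 − (0.7953) = 1.017 g → mol O = 0.06354
Smallest is H at 0.03178 mol; normalising gives C 2.000, H 1.000, O 2.000
Ratio ≈ 2:1:2, so the empirical formula is C2HO2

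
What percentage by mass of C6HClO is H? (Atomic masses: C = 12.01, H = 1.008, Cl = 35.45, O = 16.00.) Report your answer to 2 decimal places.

Molar mass = 6(12.01) + 1(1.008) + 1(35.45) + 1(16.00) = 124.518 g/mol
Mass of H per mole = 1 × 1.008 = 1.008 g
% H = 1.008 / 124.518 × 100 = 0.81%

0.81%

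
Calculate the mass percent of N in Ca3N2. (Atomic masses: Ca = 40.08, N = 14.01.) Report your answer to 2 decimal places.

18.90%

Molar mass = 3(40.08) + 2(14.01) = 148.260 g/mol
Mass of N per mole = 2 × 14.01 = 28.020 g
% N = 28.020 / 148.260 × 100 = 18.90%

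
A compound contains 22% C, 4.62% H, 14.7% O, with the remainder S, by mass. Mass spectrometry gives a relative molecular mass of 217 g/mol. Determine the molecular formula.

Assume 100 g: 22 g C, 4.62 g H, 14.7 g O, 58.68 g S.
Moles — C: 22 / 12.01 = 1.832 mol; H: 4.62 / 1.008 = 4.583 mol; O: 14.7 / 16.00 = 0.9187 mol; S: 58.68 / 32.07 = 1.83 mol
Ratios (÷ 0.9187): C 1.994, H 4.989, O 1.000, S 1.992
≈ 2:5:1:2 → C2H5OS2
Empirical-formula mass = 109.20 g/mol
n = 217 / 109.20 = 1.99 ≈ 2
Molecular formula = (C2H5OS2)×2 = C4H10O2S4

C4H10O2S4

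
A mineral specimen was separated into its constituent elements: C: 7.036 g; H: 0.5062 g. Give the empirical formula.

n(C) = 7.036/12.01 = 0.5858, n(H) = 0.5062/1.008 = 0.5022
Divide by the smallest (0.5022 mol H): C 1.167, H 1.000
Multiply by 6: C 7.00, H 6.00 → C7H6

C7H6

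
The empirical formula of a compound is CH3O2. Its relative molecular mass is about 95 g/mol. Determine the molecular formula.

C2H6O4

Empirical-formula mass = 47.03 g/mol
n = 95 / 47.03 = 2.02 ≈ 2
Molecular formula = (CH3O2)2 = C2H6O4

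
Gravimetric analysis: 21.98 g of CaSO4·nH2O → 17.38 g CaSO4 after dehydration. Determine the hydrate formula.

CaSO4·2H2O

Mass of water lost = 21.98 − 17.38 = 4.6 g → 4.6 / 18.02 = 0.2553 mol H2O
Molar mass of CaSO4 = 136.15 g/mol → mol CaSO4 = 17.38 / 136.15 = 0.1277
n = 0.2553 / 0.1277 = 2.00 ≈ 2 → CaSO4·2H2O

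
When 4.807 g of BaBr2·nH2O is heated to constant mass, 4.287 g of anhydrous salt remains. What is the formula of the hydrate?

BaBr2·2H2O

Mass of water lost = 4.807 − 4.287 = 0.52 g → 0.52 / 18.02 = 0.02886 mol H2O
Molar mass of BaBr2 = 297.13 g/mol → mol BaBr2 = 4.287 / 297.13 = 0.01443
n = 0.02886 / 0.01443 = 2.00 ≈ 2 → BaBr2·2H2O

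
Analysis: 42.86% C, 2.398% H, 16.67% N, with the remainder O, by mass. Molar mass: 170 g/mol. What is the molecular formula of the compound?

Assume 100 g: 42.86 g C, 2.398 g H, 16.67 g N, 38.072 g O.
n(C) = 42.86/12.01 = 3.569, n(H) = 2.398/1.008 = 2.379, n(N) = 16.67/14.01 = 1.19, n(O) = 38.072/16.00 = 2.38
Ratios (÷ 1.19): C 2.999, H 1.999, N 1.000, O 2.000
Ratio ≈ 3:2:1:2, so the empirical formula is C3H2NO2
Empirical-formula mass = 84.06 g/mol
n = 170 / 84.06 = 2.02 ≈ 2
Molecular formula = (C3H2NO2)×2 = C6H4N2O4

C6H4N2O4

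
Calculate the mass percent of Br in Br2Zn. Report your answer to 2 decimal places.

Molar mass = 2(79.90) + 1(65.38) = 225.180 g/mol
Mass of Br per mole = 2 × 79.90 = 159.800 g
% Br = 159.800 / 225.180 × 100 = 70.97%

70.97%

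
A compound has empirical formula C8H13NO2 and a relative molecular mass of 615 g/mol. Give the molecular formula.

C32H52N4O8

Empirical-formula mass = 155.19 g/mol
n = 615 / 155.19 = 3.96 ≈ 4
Molecular formula = (C8H13NO2)4 = C32H52N4O8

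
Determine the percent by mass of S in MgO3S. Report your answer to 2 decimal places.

Molar mass = 1(24.31) + 3(16.00) + 1(32.07) = 104.380 g/mol
Mass of S per mole = 1 × 32.07 = 32.070 g
% S = 32.070 / 104.380 × 100 = 30.72%

30.72%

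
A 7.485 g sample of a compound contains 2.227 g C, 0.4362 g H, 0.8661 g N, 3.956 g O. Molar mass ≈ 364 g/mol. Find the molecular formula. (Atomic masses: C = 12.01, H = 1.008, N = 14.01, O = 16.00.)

n(C) = 2.227/12.01 = 0.1854, n(H) = 0.4362/1.008 = 0.4327, n(N) = 0.8661/14.01 = 0.06182, n(O) = 3.956/16.00 = 0.2472
Divide by the smallest (0.06182 mol N): C 2.999, H 7.000, N 1.000, O 4.000
→ C3H7NO4
Empirical-formula mass = 121.10 g/mol
n = 364 / 121.10 = 3.01 ≈ 3
Molecular formula = (C3H7NO4)×3 = C9H21N3O12

C9H21N3O12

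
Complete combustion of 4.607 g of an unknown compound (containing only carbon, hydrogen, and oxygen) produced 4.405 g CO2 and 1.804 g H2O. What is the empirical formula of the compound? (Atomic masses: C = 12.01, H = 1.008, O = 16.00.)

CH2O2

mol C = 4.405 / 44.01 = 0.1001; mass C = 0.1001 × 12.01 = 1.202 g
mol H = 2 × (1.804 / 18.02) = 0.2002; mass H = 0.2002 × 1.008 = 0.2018 g
mass O = 4.607 − (1.404) = 3.203 g → mol O = 0.2002
Ratios (÷ 0.1001): C 1.000, H 2.000, O 2.000
→ CH2O2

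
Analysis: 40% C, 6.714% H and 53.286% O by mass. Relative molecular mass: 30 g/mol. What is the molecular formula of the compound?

CH2O

Assume 100 g: 40 g C, 6.714 g H, 53.286 g O.
Moles — C: 40 / 12.01 = 3.331 mol; H: 6.714 / 1.008 = 6.661 mol; O: 53.286 / 16.00 = 3.33 mol
Smallest is O at 3.33 mol; normalising gives C 1.000, H 2.000, O 1.000
→ CH2O
Empirical-formula mass = 30.03 g/mol
n = 30 / 30.03 = 1.00 ≈ 1
Molecular formula = empirical formula = CH2O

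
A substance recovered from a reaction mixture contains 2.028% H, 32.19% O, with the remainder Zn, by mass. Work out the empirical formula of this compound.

Assume 100 g: 2.028 g H, 32.19 g O, 65.782 g Zn.
n(H) = 2.028/1.008 = 2.012, n(O) = 32.19/16.00 = 2.012, n(Zn) = 65.782/65.38 = 1.006
Smallest is Zn at 1.006 mol; normalising gives H 2.000, O 2.000, Zn 1.000
Ratio ≈ 2:2:1, so the empirical formula is H2O2Zn

H2O2Zn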